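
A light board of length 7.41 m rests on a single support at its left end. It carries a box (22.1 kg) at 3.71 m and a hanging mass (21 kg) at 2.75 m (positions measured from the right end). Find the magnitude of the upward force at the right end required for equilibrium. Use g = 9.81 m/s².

Sum moments about the left end (the unknown pivot reaction has zero arm there).
Box: 22.1 × 9.81 = 216.8 N down at 3.71 m → arm 3.7 m, τ = 216.8 × 3.7 = 802.2 N·m clockwise.
Hanging mass: 21 × 9.81 = 206 N down at 2.75 m → arm 4.66 m, τ = 206 × 4.66 = 960 N·m clockwise.
Net moment of the loads = 1762 N·m clockwise.
The upward force F acts at the right end, arm 7.41 m, giving F × 7.41 counterclockwise.
Balancing moments: F × 7.41 = 1762, giving F = 1762 / 7.41 = 238 N.

F ≈ 238 N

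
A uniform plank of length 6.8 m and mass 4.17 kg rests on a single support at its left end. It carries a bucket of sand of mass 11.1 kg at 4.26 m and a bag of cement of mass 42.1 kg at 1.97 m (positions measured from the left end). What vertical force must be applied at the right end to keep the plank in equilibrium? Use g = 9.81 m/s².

About the left end:
Beam weight: 4.17 × 9.81 = 40.91 N down at 3.4 m → arm 3.4 m, τ = 40.91 × 3.4 = 139.1 N·m clockwise.
Bucket of sand: 11.1 × 9.81 = 108.9 N down at 4.26 m → arm 4.26 m, τ = 108.9 × 4.26 = 463.9 N·m clockwise.
Bag of cement: 42.1 × 9.81 = 413 N down at 1.97 m → arm 1.97 m, τ = 413 × 1.97 = 813.6 N·m clockwise.
Net moment of the loads = 1417 N·m clockwise.
The upward force F acts at the right end, arm 6.8 m, giving F × 6.8 counterclockwise.
Setting net torque to zero: F × 6.8 = 1417 → F = 1417 / 6.8 = 208 N.

F ≈ 208 N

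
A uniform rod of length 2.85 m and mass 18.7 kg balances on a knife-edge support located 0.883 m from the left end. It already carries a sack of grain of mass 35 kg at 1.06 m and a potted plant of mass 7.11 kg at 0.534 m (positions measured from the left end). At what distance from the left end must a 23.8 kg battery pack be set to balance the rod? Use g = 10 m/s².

x ≈ 0.301 m from the left end

Taking torques about the knife-edge support (at 0.883 m from the left end):
Beam weight: 18.7 × 10 = 187 N down at 1.425 m → arm 0.542 m, τ = 187 × 0.542 = 101.4 N·m clockwise.
Sack of grain: 35 × 10 = 350 N down at 1.06 m → arm 0.177 m, τ = 350 × 0.177 = 61.95 N·m clockwise.
Potted plant: 7.11 × 10 = 71.1 N down at 0.534 m → arm 0.349 m, τ = 71.1 × 0.349 = 24.81 N·m counterclockwise.
Net moment of existing loads = 138.5 N·m clockwise.
The battery pack weighs 23.8 × 10 = 238 N and must supply an equal counterclockwise moment, so its lever arm about the knife-edge support is 138.5 / 238 = 0.582 m.
That puts it at 0.883 − 0.582 = 0.301 m from the left end.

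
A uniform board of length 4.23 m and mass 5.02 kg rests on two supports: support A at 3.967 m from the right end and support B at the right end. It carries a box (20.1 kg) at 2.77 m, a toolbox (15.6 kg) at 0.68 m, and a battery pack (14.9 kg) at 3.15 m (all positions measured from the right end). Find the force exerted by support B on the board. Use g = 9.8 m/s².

Taking torques about support A:
Beam weight: 5.02 × 9.8 = 49.2 N down at 2.115 m → arm 1.852 m, τ = 49.2 × 1.852 = 91.12 N·m clockwise.
Box: 20.1 × 9.8 = 197 N down at 2.77 m → arm 1.197 m, τ = 197 × 1.197 = 235.8 N·m clockwise.
Toolbox: 15.6 × 9.8 = 152.9 N down at 0.68 m → arm 3.287 m, τ = 152.9 × 3.287 = 502.6 N·m clockwise.
Battery pack: 14.9 × 9.8 = 146 N down at 3.15 m → arm 0.817 m, τ = 146 × 0.817 = 119.3 N·m clockwise.
Net load moment about support A = 948.8 N·m clockwise.
Reaction R at support B is upward at 0 m, arm 3.967 m → moment R × 3.967 counterclockwise.
Setting net torque to zero: R × 3.967 = 948.8 → R = 239 N.

R_B ≈ 239 N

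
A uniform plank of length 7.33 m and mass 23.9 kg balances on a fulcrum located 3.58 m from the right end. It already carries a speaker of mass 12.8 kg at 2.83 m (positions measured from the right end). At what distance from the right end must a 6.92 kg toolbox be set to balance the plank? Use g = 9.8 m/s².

x ≈ 4.67 m from the right end

Sum moments about the fulcrum (at 3.58 m from the right end) (the support reaction has zero arm there).
Beam weight: 23.9 × 9.8 = 234.2 N down at 3.665 m → arm 0.085 m, τ = 234.2 × 0.085 = 19.91 N·m counterclockwise.
Speaker: 12.8 × 9.8 = 125.4 N down at 2.83 m → arm 0.75 m, τ = 125.4 × 0.75 = 94.05 N·m clockwise.
Net moment of existing loads = 74.14 N·m clockwise.
The toolbox weighs 6.92 × 9.8 = 67.82 N and must supply an equal counterclockwise moment, so its lever arm about the fulcrum is 74.14 / 67.82 = 1.09 m.
That puts it at 3.58 + 1.09 = 4.67 m from the right end.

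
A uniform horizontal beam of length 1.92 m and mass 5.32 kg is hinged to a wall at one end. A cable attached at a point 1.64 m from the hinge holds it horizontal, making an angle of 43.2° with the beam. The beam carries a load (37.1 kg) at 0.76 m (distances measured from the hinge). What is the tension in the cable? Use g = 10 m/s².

T ≈ 297 N

Take moments about the hinge.
Beam weight: 5.32 × 10 = 53.2 N down at 0.96 m → arm 0.96 m, τ = 53.2 × 0.96 = 51.07 N·m clockwise.
Load: 37.1 × 10 = 371 N down at 0.76 m → arm 0.76 m, τ = 371 × 0.76 = 282 N·m clockwise.
Total clockwise load moment = 333.1 N·m.
The cable tension T acts at 1.64 m; only its component perpendicular to the beam, T sinθ, produces torque. sin 43.2° = 0.6845.
Setting net torque to zero: T × 1.64 × 0.6845 = 333.1 → T = 333.1 / 1.123 = 297 N.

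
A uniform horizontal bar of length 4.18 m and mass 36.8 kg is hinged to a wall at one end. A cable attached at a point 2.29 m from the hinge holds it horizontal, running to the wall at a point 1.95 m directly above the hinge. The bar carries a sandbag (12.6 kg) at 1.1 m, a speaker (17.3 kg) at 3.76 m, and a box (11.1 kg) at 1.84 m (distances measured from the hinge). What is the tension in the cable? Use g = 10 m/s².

T ≈ 1190 N

Take moments about the hinge.
Beam weight: 36.8 × 10 = 368 N down at 2.09 m → arm 2.09 m, τ = 368 × 2.09 = 769.1 N·m clockwise.
Sandbag: 12.6 × 10 = 126 N down at 1.1 m → arm 1.1 m, τ = 126 × 1.1 = 138.6 N·m clockwise.
Speaker: 17.3 × 10 = 173 N down at 3.76 m → arm 3.76 m, τ = 173 × 3.76 = 650.5 N·m clockwise.
Box: 11.1 × 10 = 111 N down at 1.84 m → arm 1.84 m, τ = 111 × 1.84 = 204.2 N·m clockwise.
Total clockwise load moment = 1762 N·m.
The cable tension T acts at 2.29 m; only its component perpendicular to the bar, T sinθ, produces torque. sinθ = h/√(h²+d²) = 1.95/√(1.95²+2.29²) = 0.6483.
Στ = 0 ⇒ T × 2.29 × 0.6483 = 1762 ⇒ T = 1762 / 1.485 = 1190 N.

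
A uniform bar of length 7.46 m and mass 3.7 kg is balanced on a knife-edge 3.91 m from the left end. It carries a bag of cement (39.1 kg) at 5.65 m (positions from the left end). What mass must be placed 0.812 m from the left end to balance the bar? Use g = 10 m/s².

Taking torques about the knife-edge (at 3.91 m from the left end):
Beam weight: 3.7 × 10 = 37 N down at 3.73 m → arm 0.18 m, τ = 37 × 0.18 = 6.66 N·m counterclockwise.
Bag of cement: 39.1 × 10 = 391 N down at 5.65 m → arm 1.74 m, τ = 391 × 1.74 = 680.3 N·m clockwise.
Net moment of known loads = 673.6 N·m clockwise.
An unknown mass m at 0.812 m has arm 3.098 m; its moment is m·g·3.098 counterclockwise.
For rotational equilibrium, m × 10 × 3.098 = 673.6, so m = 673.6 / (10 × 3.098) = 21.7 kg.

m ≈ 21.7 kg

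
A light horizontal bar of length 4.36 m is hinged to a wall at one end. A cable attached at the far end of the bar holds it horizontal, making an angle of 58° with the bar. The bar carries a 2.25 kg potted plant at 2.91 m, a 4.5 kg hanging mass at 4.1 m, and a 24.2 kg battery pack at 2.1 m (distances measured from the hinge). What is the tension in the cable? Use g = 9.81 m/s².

Choose the hinge as the axis so the unknown hinge reaction has zero arm there.
Potted plant: 2.25 × 9.81 = 22.07 N down at 2.91 m → arm 2.91 m, τ = 22.07 × 2.91 = 64.22 N·m clockwise.
Hanging mass: 4.5 × 9.81 = 44.15 N down at 4.1 m → arm 4.1 m, τ = 44.15 × 4.1 = 181 N·m clockwise.
Battery pack: 24.2 × 9.81 = 237.4 N down at 2.1 m → arm 2.1 m, τ = 237.4 × 2.1 = 498.5 N·m clockwise.
Total clockwise load moment = 743.7 N·m.
The cable tension T acts at 4.36 m; only its component perpendicular to the bar, T sinθ, produces torque. sin 58° = 0.848.
For rotational equilibrium, T × 4.36 × 0.848 = 743.7, so T = 743.7 / 3.697 = 201 N.

T ≈ 201 N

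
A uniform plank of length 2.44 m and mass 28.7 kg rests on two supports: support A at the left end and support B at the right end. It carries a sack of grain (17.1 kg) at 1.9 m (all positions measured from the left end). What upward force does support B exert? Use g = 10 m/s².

R_B ≈ 277 N

Take moments about support A.
Beam weight: 28.7 × 10 = 287 N down at 1.22 m → arm 1.22 m, τ = 287 × 1.22 = 350.1 N·m clockwise.
Sack of grain: 17.1 × 10 = 171 N down at 1.9 m → arm 1.9 m, τ = 171 × 1.9 = 324.9 N·m clockwise.
Net load moment about support A = 675 N·m clockwise.
Reaction R at support B is upward at 2.44 m, arm 2.44 m → moment R × 2.44 counterclockwise.
Balancing moments: R × 2.44 = 675, giving R = 277 N.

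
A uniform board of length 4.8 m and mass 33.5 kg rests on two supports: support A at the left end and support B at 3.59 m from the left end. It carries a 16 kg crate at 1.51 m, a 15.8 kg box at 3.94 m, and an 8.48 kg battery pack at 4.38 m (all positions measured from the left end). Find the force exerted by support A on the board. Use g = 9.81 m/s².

R_A ≈ 166 N

Take moments about support B.
Beam weight: 33.5 × 9.81 = 328.6 N down at 2.4 m → arm 1.19 m, τ = 328.6 × 1.19 = 391 N·m counterclockwise.
Crate: 16 × 9.81 = 157 N down at 1.51 m → arm 2.08 m, τ = 157 × 2.08 = 326.6 N·m counterclockwise.
Box: 15.8 × 9.81 = 155 N down at 3.94 m → arm 0.35 m, τ = 155 × 0.35 = 54.25 N·m clockwise.
Battery pack: 8.48 × 9.81 = 83.19 N down at 4.38 m → arm 0.79 m, τ = 83.19 × 0.79 = 65.72 N·m clockwise.
Net load moment about support B = 597.6 N·m counterclockwise.
Reaction R at support A is upward at 0 m, arm 3.59 m → moment R × 3.59 clockwise.
For rotational equilibrium, R × 3.59 = 597.6, so R = 166 N.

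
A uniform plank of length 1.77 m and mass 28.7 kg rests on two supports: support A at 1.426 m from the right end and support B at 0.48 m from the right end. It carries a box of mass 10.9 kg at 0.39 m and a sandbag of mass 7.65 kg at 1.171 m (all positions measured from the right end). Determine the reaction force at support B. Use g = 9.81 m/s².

Choose support A as the axis so its reaction then has zero moment arm.
Beam weight: 28.7 × 9.81 = 281.5 N down at 0.885 m → arm 0.541 m, τ = 281.5 × 0.541 = 152.3 N·m clockwise.
Box: 10.9 × 9.81 = 106.9 N down at 0.39 m → arm 1.036 m, τ = 106.9 × 1.036 = 110.7 N·m clockwise.
Sandbag: 7.65 × 9.81 = 75.05 N down at 1.171 m → arm 0.255 m, τ = 75.05 × 0.255 = 19.14 N·m clockwise.
Net load moment about support A = 282.1 N·m clockwise.
Reaction R at support B is upward at 0.48 m, arm 0.946 m → moment R × 0.946 counterclockwise.
Στ = 0 ⇒ R × 0.946 = 282.1 ⇒ R = 298 N.

R_B ≈ 298 N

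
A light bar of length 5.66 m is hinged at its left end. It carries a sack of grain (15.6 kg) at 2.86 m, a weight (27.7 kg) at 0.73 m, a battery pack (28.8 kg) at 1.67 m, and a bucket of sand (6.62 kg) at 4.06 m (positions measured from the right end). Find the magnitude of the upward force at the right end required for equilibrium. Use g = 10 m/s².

Choose the left end as the axis so the unknown pivot reaction has zero arm there.
Sack of grain: 15.6 × 10 = 156 N down at 2.86 m → arm 2.8 m, τ = 156 × 2.8 = 436.8 N·m clockwise.
Weight: 27.7 × 10 = 277 N down at 0.73 m → arm 4.93 m, τ = 277 × 4.93 = 1366 N·m clockwise.
Battery pack: 28.8 × 10 = 288 N down at 1.67 m → arm 3.99 m, τ = 288 × 3.99 = 1149 N·m clockwise.
Bucket of sand: 6.62 × 10 = 66.2 N down at 4.06 m → arm 1.6 m, τ = 66.2 × 1.6 = 105.9 N·m clockwise.
Net moment of the loads = 3058 N·m clockwise.
The upward force F acts at the right end, arm 5.66 m, giving F × 5.66 counterclockwise.
Balancing moments: F × 5.66 = 3058, giving F = 3058 / 5.66 = 540 N.

F ≈ 540 N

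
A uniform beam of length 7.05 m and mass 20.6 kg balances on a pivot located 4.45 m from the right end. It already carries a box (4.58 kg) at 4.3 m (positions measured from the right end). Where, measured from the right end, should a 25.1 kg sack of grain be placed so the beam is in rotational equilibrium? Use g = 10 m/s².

x ≈ 5.24 m from the right end

About the pivot (at 4.45 m from the right end):
Beam weight: 20.6 × 10 = 206 N down at 3.525 m → arm 0.925 m, τ = 206 × 0.925 = 190.6 N·m clockwise.
Box: 4.58 × 10 = 45.8 N down at 4.3 m → arm 0.15 m, τ = 45.8 × 0.15 = 6.87 N·m clockwise.
Net moment of existing loads = 197.5 N·m clockwise.
The sack of grain weighs 25.1 × 10 = 251 N and must supply an equal counterclockwise moment, so its lever arm about the pivot is 197.5 / 251 = 0.787 m.
That puts it at 4.45 + 0.787 = 5.24 m from the right end.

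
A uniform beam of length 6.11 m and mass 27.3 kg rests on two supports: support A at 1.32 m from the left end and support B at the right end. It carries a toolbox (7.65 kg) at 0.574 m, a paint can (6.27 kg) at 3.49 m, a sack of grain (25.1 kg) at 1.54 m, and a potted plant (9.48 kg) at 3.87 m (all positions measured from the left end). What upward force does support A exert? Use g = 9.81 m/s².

R_A ≈ 570 N

Sum moments about support B (its reaction then has zero moment arm).
Beam weight: 27.3 × 9.81 = 267.8 N down at 3.055 m → arm 3.055 m, τ = 267.8 × 3.055 = 818.1 N·m counterclockwise.
Toolbox: 7.65 × 9.81 = 75.05 N down at 0.574 m → arm 5.536 m, τ = 75.05 × 5.536 = 415.5 N·m counterclockwise.
Paint can: 6.27 × 9.81 = 61.51 N down at 3.49 m → arm 2.62 m, τ = 61.51 × 2.62 = 161.2 N·m counterclockwise.
Sack of grain: 25.1 × 9.81 = 246.2 N down at 1.54 m → arm 4.57 m, τ = 246.2 × 4.57 = 1125 N·m counterclockwise.
Potted plant: 9.48 × 9.81 = 93 N down at 3.87 m → arm 2.24 m, τ = 93 × 2.24 = 208.3 N·m counterclockwise.
Net load moment about support B = 2728 N·m counterclockwise.
Reaction R at support A is upward at 1.32 m, arm 4.79 m → moment R × 4.79 clockwise.
Στ = 0 ⇒ R × 4.79 = 2728 ⇒ R = 570 N.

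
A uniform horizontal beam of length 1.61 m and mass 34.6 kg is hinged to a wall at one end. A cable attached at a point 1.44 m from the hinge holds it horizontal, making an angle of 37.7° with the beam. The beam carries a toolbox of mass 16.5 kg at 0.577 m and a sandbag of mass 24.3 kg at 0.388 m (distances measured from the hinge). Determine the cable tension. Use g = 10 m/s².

Sum moments about the hinge (the unknown hinge reaction has zero arm there).
Beam weight: 34.6 × 10 = 346 N down at 0.805 m → arm 0.805 m, τ = 346 × 0.805 = 278.5 N·m clockwise.
Toolbox: 16.5 × 10 = 165 N down at 0.577 m → arm 0.577 m, τ = 165 × 0.577 = 95.2 N·m clockwise.
Sandbag: 24.3 × 10 = 243 N down at 0.388 m → arm 0.388 m, τ = 243 × 0.388 = 94.28 N·m clockwise.
Total clockwise load moment = 468 N·m.
The cable tension T acts at 1.44 m; only its component perpendicular to the beam, T sinθ, produces torque. sin 37.7° = 0.6115.
Setting net torque to zero: T × 1.44 × 0.6115 = 468 → T = 468 / 0.8806 = 531 N.

T ≈ 531 N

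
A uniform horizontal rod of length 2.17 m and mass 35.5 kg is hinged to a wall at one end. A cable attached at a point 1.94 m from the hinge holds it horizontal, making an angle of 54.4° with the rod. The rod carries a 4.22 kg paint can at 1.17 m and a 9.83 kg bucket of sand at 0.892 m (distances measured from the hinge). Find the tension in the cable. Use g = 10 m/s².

Sum moments about the hinge (the unknown hinge reaction has zero arm there).
Beam weight: 35.5 × 10 = 355 N down at 1.085 m → arm 1.085 m, τ = 355 × 1.085 = 385.2 N·m clockwise.
Paint can: 4.22 × 10 = 42.2 N down at 1.17 m → arm 1.17 m, τ = 42.2 × 1.17 = 49.37 N·m clockwise.
Bucket of sand: 9.83 × 10 = 98.3 N down at 0.892 m → arm 0.892 m, τ = 98.3 × 0.892 = 87.68 N·m clockwise.
Total clockwise load moment = 522.2 N·m.
The cable tension T acts at 1.94 m; only its component perpendicular to the rod, T sinθ, produces torque. sin 54.4° = 0.8131.
For rotational equilibrium, T × 1.94 × 0.8131 = 522.2, so T = 522.2 / 1.577 = 331 N.

T ≈ 331 N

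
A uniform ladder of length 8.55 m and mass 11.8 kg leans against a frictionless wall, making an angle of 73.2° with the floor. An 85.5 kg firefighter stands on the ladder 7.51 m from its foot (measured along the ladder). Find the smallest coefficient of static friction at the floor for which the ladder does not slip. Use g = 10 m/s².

μ_min ≈ 0.251

Choose the foot of the ladder as the axis so the floor normal and friction both act there and drop out.
Ladder weight 11.8×10 = 118 N acts at 4.275 m along the ladder; its horizontal arm is 4.275·cos73.2° = 1.236 m → τ = 145.8 N·m clockwise.
Firefighter: 85.5×10 = 855 N at 7.51 m → arm 2.171 m → τ = 1856 N·m clockwise.
Wall normal N acts horizontally at the top; its moment arm is the height L sinθ = 8.55·sin73.2° = 8.185 m, counterclockwise.
Στ = 0 ⇒ N × 8.185 = 2002 ⇒ N = 244.6 N.
ΣFx = 0 ⇒ f = N_wall = 244.6 N. ΣFy = 0 ⇒ N_floor = 973 N.
μ_min = f / N_floor = 244.6 / 973 = 0.251.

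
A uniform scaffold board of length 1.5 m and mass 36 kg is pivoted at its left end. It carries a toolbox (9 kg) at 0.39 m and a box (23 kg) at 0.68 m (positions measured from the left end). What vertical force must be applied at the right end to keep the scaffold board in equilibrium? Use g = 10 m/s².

Taking torques about the left end:
Beam weight: 36 × 10 = 360 N down at 0.75 m → arm 0.75 m, τ = 360 × 0.75 = 270 N·m clockwise.
Toolbox: 9 × 10 = 90 N down at 0.39 m → arm 0.39 m, τ = 90 × 0.39 = 35.1 N·m clockwise.
Box: 23 × 10 = 230 N down at 0.68 m → arm 0.68 m, τ = 230 × 0.68 = 156.4 N·m clockwise.
Net moment of the loads = 461.5 N·m clockwise.
The upward force F acts at the right end, arm 1.5 m, giving F × 1.5 counterclockwise.
Balancing moments: F × 1.5 = 461.5, giving F = 461.5 / 1.5 = 308 N.

F ≈ 308 N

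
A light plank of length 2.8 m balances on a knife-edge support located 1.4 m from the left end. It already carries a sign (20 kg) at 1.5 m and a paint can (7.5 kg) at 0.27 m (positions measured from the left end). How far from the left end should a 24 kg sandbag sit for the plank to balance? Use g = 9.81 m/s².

Choose the knife-edge support (at 1.4 m from the left end) as the axis so the support reaction has zero arm there.
Sign: 20 × 9.81 = 196.2 N down at 1.5 m → arm 0.1 m, τ = 196.2 × 0.1 = 19.62 N·m clockwise.
Paint can: 7.5 × 9.81 = 73.58 N down at 0.27 m → arm 1.13 m, τ = 73.58 × 1.13 = 83.15 N·m counterclockwise.
Net moment of existing loads = 63.53 N·m counterclockwise.
The sandbag weighs 24 × 9.81 = 235.4 N and must supply an equal clockwise moment, so its lever arm about the knife-edge support is 63.53 / 235.4 = 0.27 m.
That puts it at 1.4 + 0.27 = 1.67 m from the left end.

x ≈ 1.67 m from the left end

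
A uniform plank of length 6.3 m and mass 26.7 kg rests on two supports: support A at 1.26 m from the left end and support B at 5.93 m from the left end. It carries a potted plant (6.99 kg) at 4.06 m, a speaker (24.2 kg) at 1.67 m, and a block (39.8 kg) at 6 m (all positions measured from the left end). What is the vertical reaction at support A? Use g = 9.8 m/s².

Sum moments about support B (its reaction then has zero moment arm).
Beam weight: 26.7 × 9.8 = 261.7 N down at 3.15 m → arm 2.78 m, τ = 261.7 × 2.78 = 727.5 N·m counterclockwise.
Potted plant: 6.99 × 9.8 = 68.5 N down at 4.06 m → arm 1.87 m, τ = 68.5 × 1.87 = 128.1 N·m counterclockwise.
Speaker: 24.2 × 9.8 = 237.2 N down at 1.67 m → arm 4.26 m, τ = 237.2 × 4.26 = 1010 N·m counterclockwise.
Block: 39.8 × 9.8 = 390 N down at 6 m → arm 0.07 m, τ = 390 × 0.07 = 27.3 N·m clockwise.
Net load moment about support B = 1838 N·m counterclockwise.
Reaction R at support A is upward at 1.26 m, arm 4.67 m → moment R × 4.67 clockwise.
Setting net torque to zero: R × 4.67 = 1838 → R = 394 N.

R_A ≈ 394 N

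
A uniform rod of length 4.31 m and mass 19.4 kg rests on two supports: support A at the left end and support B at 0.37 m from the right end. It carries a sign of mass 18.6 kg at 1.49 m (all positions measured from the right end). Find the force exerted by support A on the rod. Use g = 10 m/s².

Choose support B as the axis so its reaction then has zero moment arm.
Beam weight: 19.4 × 10 = 194 N down at 2.155 m → arm 1.785 m, τ = 194 × 1.785 = 346.3 N·m counterclockwise.
Sign: 18.6 × 10 = 186 N down at 1.49 m → arm 1.12 m, τ = 186 × 1.12 = 208.3 N·m counterclockwise.
Net load moment about support B = 554.6 N·m counterclockwise.
Reaction R at support A is upward at 4.31 m, arm 3.94 m → moment R × 3.94 clockwise.
For rotational equilibrium, R × 3.94 = 554.6, so R = 141 N.

R_A ≈ 141 N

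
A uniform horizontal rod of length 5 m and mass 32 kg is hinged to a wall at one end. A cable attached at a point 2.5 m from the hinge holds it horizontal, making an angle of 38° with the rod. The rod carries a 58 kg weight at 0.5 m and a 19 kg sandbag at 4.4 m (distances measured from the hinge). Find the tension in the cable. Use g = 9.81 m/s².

T ≈ 1230 N

Take moments about the hinge.
Beam weight: 32 × 9.81 = 313.9 N down at 2.5 m → arm 2.5 m, τ = 313.9 × 2.5 = 784.8 N·m clockwise.
Weight: 58 × 9.81 = 569 N down at 0.5 m → arm 0.5 m, τ = 569 × 0.5 = 284.5 N·m clockwise.
Sandbag: 19 × 9.81 = 186.4 N down at 4.4 m → arm 4.4 m, τ = 186.4 × 4.4 = 820.2 N·m clockwise.
Total clockwise load moment = 1890 N·m.
The cable tension T acts at 2.5 m; only its component perpendicular to the rod, T sinθ, produces torque. sin 38° = 0.6157.
Setting net torque to zero: T × 2.5 × 0.6157 = 1890 → T = 1890 / 1.539 = 1230 N.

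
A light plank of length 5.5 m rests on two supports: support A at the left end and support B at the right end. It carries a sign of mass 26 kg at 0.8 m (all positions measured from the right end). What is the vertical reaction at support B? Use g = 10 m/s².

R_B ≈ 222 N

About support A:
Sign: 26 × 10 = 260 N down at 0.8 m → arm 4.7 m, τ = 260 × 4.7 = 1222 N·m clockwise.
Net load moment about support A = 1222 N·m clockwise.
Reaction R at support B is upward at 0 m, arm 5.5 m → moment R × 5.5 counterclockwise.
Setting net torque to zero: R × 5.5 = 1222 → R = 222 N.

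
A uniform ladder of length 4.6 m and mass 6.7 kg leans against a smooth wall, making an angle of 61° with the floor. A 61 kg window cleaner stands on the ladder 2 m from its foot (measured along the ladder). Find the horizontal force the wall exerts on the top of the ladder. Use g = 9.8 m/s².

N_wall ≈ 162 N

Take moments about the foot of the ladder.
Ladder weight 6.7×9.8 = 65.66 N acts at 2.3 m along the ladder; its horizontal arm is 2.3·cos61° = 1.115 m → τ = 73.21 N·m clockwise.
Window cleaner: 61×9.8 = 597.8 N at 2 m → arm 0.9696 m → τ = 579.6 N·m clockwise.
Wall normal N acts horizontally at the top; its moment arm is the height L sinθ = 4.6·sin61° = 4.023 m, counterclockwise.
Στ = 0 ⇒ N × 4.023 = 652.8 ⇒ N = 162 N.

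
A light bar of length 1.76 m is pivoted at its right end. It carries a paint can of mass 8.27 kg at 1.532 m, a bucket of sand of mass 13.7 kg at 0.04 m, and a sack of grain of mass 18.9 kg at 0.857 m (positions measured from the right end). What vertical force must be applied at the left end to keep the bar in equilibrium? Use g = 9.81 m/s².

Taking torques about the right end:
Paint can: 8.27 × 9.81 = 81.13 N down at 1.532 m → arm 1.532 m, τ = 81.13 × 1.532 = 124.3 N·m counterclockwise.
Bucket of sand: 13.7 × 9.81 = 134.4 N down at 0.04 m → arm 0.04 m, τ = 134.4 × 0.04 = 5.376 N·m counterclockwise.
Sack of grain: 18.9 × 9.81 = 185.4 N down at 0.857 m → arm 0.857 m, τ = 185.4 × 0.857 = 158.9 N·m counterclockwise.
Net moment of the loads = 288.6 N·m counterclockwise.
The upward force F acts at the left end, arm 1.76 m, giving F × 1.76 clockwise.
Στ = 0 ⇒ F × 1.76 = 288.6 ⇒ F = 288.6 / 1.76 = 164 N.

F ≈ 164 N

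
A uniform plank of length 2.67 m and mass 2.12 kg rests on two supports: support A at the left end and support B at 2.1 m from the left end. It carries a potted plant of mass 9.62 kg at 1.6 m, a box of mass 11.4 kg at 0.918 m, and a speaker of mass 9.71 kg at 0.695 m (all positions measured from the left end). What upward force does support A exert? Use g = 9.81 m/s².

R_A ≈ 157 N

Sum moments about support B (its reaction then has zero moment arm).
Beam weight: 2.12 × 9.81 = 20.8 N down at 1.335 m → arm 0.765 m, τ = 20.8 × 0.765 = 15.91 N·m counterclockwise.
Potted plant: 9.62 × 9.81 = 94.37 N down at 1.6 m → arm 0.5 m, τ = 94.37 × 0.5 = 47.19 N·m counterclockwise.
Box: 11.4 × 9.81 = 111.8 N down at 0.918 m → arm 1.182 m, τ = 111.8 × 1.182 = 132.1 N·m counterclockwise.
Speaker: 9.71 × 9.81 = 95.26 N down at 0.695 m → arm 1.405 m, τ = 95.26 × 1.405 = 133.8 N·m counterclockwise.
Net load moment about support B = 329 N·m counterclockwise.
Reaction R at support A is upward at 0 m, arm 2.1 m → moment R × 2.1 clockwise.
For rotational equilibrium, R × 2.1 = 329, so R = 157 N.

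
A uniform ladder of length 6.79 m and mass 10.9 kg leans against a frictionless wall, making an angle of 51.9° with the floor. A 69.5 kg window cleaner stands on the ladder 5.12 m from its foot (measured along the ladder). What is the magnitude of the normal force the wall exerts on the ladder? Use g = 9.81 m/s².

N_wall ≈ 445 N

Choose the foot of the ladder as the axis so the floor normal and friction both act there and drop out.
Ladder weight 10.9×9.81 = 106.9 N acts at 3.395 m along the ladder; its horizontal arm is 3.395·cos51.9° = 2.095 m → τ = 224 N·m clockwise.
Window cleaner: 69.5×9.81 = 681.8 N at 5.12 m → arm 3.159 m → τ = 2154 N·m clockwise.
Wall normal N acts horizontally at the top; its moment arm is the height L sinθ = 6.79·sin51.9° = 5.343 m, counterclockwise.
Setting net torque to zero: N × 5.343 = 2378 → N = 445 N.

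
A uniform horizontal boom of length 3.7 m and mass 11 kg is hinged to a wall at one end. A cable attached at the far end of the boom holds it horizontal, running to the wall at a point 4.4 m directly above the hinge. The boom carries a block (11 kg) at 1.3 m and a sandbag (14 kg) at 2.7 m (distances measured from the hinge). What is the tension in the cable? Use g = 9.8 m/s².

Taking torques about the hinge:
Beam weight: 11 × 9.8 = 107.8 N down at 1.85 m → arm 1.85 m, τ = 107.8 × 1.85 = 199.4 N·m clockwise.
Block: 11 × 9.8 = 107.8 N down at 1.3 m → arm 1.3 m, τ = 107.8 × 1.3 = 140.1 N·m clockwise.
Sandbag: 14 × 9.8 = 137.2 N down at 2.7 m → arm 2.7 m, τ = 137.2 × 2.7 = 370.4 N·m clockwise.
Total clockwise load moment = 709.9 N·m.
The cable tension T acts at 3.7 m; only its component perpendicular to the boom, T sinθ, produces torque. sinθ = h/√(h²+d²) = 4.4/√(4.4²+3.7²) = 0.7654.
Balancing moments: T × 3.7 × 0.7654 = 709.9, giving T = 709.9 / 2.832 = 251 N.

T ≈ 251 N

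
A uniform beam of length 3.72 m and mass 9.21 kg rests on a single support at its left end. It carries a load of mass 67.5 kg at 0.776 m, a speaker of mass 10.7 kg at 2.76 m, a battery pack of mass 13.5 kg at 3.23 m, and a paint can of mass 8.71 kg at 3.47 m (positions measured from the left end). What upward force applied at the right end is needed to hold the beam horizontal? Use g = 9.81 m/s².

F ≈ 456 N

Take moments about the left end.
Beam weight: 9.21 × 9.81 = 90.35 N down at 1.86 m → arm 1.86 m, τ = 90.35 × 1.86 = 168.1 N·m clockwise.
Load: 67.5 × 9.81 = 662.2 N down at 0.776 m → arm 0.776 m, τ = 662.2 × 0.776 = 513.9 N·m clockwise.
Speaker: 10.7 × 9.81 = 105 N down at 2.76 m → arm 2.76 m, τ = 105 × 2.76 = 289.8 N·m clockwise.
Battery pack: 13.5 × 9.81 = 132.4 N down at 3.23 m → arm 3.23 m, τ = 132.4 × 3.23 = 427.7 N·m clockwise.
Paint can: 8.71 × 9.81 = 85.45 N down at 3.47 m → arm 3.47 m, τ = 85.45 × 3.47 = 296.5 N·m clockwise.
Net moment of the loads = 1696 N·m clockwise.
The upward force F acts at the right end, arm 3.72 m, giving F × 3.72 counterclockwise.
Balancing moments: F × 3.72 = 1696, giving F = 1696 / 3.72 = 456 N.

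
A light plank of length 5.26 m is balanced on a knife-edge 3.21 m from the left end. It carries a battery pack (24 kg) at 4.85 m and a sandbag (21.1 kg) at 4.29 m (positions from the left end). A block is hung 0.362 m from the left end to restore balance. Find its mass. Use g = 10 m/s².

m ≈ 21.8 kg

Take moments about the knife-edge (at 3.21 m from the left end).
Battery pack: 24 × 10 = 240 N down at 4.85 m → arm 1.64 m, τ = 240 × 1.64 = 393.6 N·m clockwise.
Sandbag: 21.1 × 10 = 211 N down at 4.29 m → arm 1.08 m, τ = 211 × 1.08 = 227.9 N·m clockwise.
Net moment of known loads = 621.5 N·m clockwise.
An unknown mass m at 0.362 m has arm 2.848 m; its moment is m·g·2.848 counterclockwise.
Setting net torque to zero: m × 10 × 2.848 = 621.5 → m = 621.5 / (10 × 2.848) = 21.8 kg.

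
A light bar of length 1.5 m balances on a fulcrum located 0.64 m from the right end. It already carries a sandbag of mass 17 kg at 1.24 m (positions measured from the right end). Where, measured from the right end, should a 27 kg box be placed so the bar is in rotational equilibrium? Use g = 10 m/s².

About the fulcrum (at 0.64 m from the right end):
Sandbag: 17 × 10 = 170 N down at 1.24 m → arm 0.6 m, τ = 170 × 0.6 = 102 N·m counterclockwise.
Net moment of existing loads = 102 N·m counterclockwise.
The box weighs 27 × 10 = 270 N and must supply an equal clockwise moment, so its lever arm about the fulcrum is 102 / 270 = 0.378 m.
That puts it at 0.64 − 0.378 = 0.262 m from the right end.

x ≈ 0.262 m from the right end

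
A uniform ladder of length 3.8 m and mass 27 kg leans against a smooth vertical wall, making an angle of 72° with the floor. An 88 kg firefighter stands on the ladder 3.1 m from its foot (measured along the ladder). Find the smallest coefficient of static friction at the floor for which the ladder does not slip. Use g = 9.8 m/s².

Choose the foot of the ladder as the axis so the floor normal and friction both act there and drop out.
Ladder weight 27×9.8 = 264.6 N acts at 1.9 m along the ladder; its horizontal arm is 1.9·cos72° = 0.5871 m → τ = 155.3 N·m clockwise.
Firefighter: 88×9.8 = 862.4 N at 3.1 m → arm 0.958 m → τ = 826.2 N·m clockwise.
Wall normal N acts horizontally at the top; its moment arm is the height L sinθ = 3.8·sin72° = 3.614 m, counterclockwise.
Setting net torque to zero: N × 3.614 = 981.5 → N = 271.6 N.
ΣFx = 0 ⇒ f = N_wall = 271.6 N. ΣFy = 0 ⇒ N_floor = 1127 N.
μ_min = f / N_floor = 271.6 / 1127 = 0.241.

μ_min ≈ 0.241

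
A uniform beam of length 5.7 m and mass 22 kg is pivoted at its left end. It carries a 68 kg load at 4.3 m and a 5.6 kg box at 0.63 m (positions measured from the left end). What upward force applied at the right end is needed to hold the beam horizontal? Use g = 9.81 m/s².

About the left end:
Beam weight: 22 × 9.81 = 215.8 N down at 2.85 m → arm 2.85 m, τ = 215.8 × 2.85 = 615 N·m clockwise.
Load: 68 × 9.81 = 667.1 N down at 4.3 m → arm 4.3 m, τ = 667.1 × 4.3 = 2869 N·m clockwise.
Box: 5.6 × 9.81 = 54.94 N down at 0.63 m → arm 0.63 m, τ = 54.94 × 0.63 = 34.61 N·m clockwise.
Net moment of the loads = 3519 N·m clockwise.
The upward force F acts at the right end, arm 5.7 m, giving F × 5.7 counterclockwise.
Στ = 0 ⇒ F × 5.7 = 3519 ⇒ F = 3519 / 5.7 = 617 N.

F ≈ 617 N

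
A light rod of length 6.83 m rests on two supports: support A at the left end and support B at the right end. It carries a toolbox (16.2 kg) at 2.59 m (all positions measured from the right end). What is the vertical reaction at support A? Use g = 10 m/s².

R_A ≈ 61.4 N

About support B:
Toolbox: 16.2 × 10 = 162 N down at 2.59 m → arm 2.59 m, τ = 162 × 2.59 = 419.6 N·m counterclockwise.
Net load moment about support B = 419.6 N·m counterclockwise.
Reaction R at support A is upward at 6.83 m, arm 6.83 m → moment R × 6.83 clockwise.
Στ = 0 ⇒ R × 6.83 = 419.6 ⇒ R = 61.4 N.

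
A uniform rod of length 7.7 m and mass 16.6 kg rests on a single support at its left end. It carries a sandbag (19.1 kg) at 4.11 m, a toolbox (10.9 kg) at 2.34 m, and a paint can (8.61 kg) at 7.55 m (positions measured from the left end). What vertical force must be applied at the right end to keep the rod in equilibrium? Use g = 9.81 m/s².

F ≈ 297 N

About the left end:
Beam weight: 16.6 × 9.81 = 162.8 N down at 3.85 m → arm 3.85 m, τ = 162.8 × 3.85 = 626.8 N·m clockwise.
Sandbag: 19.1 × 9.81 = 187.4 N down at 4.11 m → arm 4.11 m, τ = 187.4 × 4.11 = 770.2 N·m clockwise.
Toolbox: 10.9 × 9.81 = 106.9 N down at 2.34 m → arm 2.34 m, τ = 106.9 × 2.34 = 250.1 N·m clockwise.
Paint can: 8.61 × 9.81 = 84.46 N down at 7.55 m → arm 7.55 m, τ = 84.46 × 7.55 = 637.7 N·m clockwise.
Net moment of the loads = 2285 N·m clockwise.
The upward force F acts at the right end, arm 7.7 m, giving F × 7.7 counterclockwise.
Balancing moments: F × 7.7 = 2285, giving F = 2285 / 7.7 = 297 N.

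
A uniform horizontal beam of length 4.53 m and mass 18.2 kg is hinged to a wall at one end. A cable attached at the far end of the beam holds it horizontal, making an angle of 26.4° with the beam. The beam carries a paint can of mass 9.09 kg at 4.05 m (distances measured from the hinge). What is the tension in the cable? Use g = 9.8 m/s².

Take moments about the hinge.
Beam weight: 18.2 × 9.8 = 178.4 N down at 2.265 m → arm 2.265 m, τ = 178.4 × 2.265 = 404.1 N·m clockwise.
Paint can: 9.09 × 9.8 = 89.08 N down at 4.05 m → arm 4.05 m, τ = 89.08 × 4.05 = 360.8 N·m clockwise.
Total clockwise load moment = 764.9 N·m.
The cable tension T acts at 4.53 m; only its component perpendicular to the beam, T sinθ, produces torque. sin 26.4° = 0.4446.
Balancing moments: T × 4.53 × 0.4446 = 764.9, giving T = 764.9 / 2.014 = 380 N.

T ≈ 380 N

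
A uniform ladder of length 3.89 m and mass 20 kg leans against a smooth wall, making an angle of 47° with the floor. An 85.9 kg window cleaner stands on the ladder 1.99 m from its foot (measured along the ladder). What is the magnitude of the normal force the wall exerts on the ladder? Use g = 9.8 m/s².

N_wall ≈ 493 N

About the foot of the ladder:
Ladder weight 20×9.8 = 196 N acts at 1.945 m along the ladder; its horizontal arm is 1.945·cos47° = 1.326 m → τ = 259.9 N·m clockwise.
Window cleaner: 85.9×9.8 = 841.8 N at 1.99 m → arm 1.357 m → τ = 1142 N·m clockwise.
Wall normal N acts horizontally at the top; its moment arm is the height L sinθ = 3.89·sin47° = 2.845 m, counterclockwise.
Setting net torque to zero: N × 2.845 = 1402 → N = 493 N.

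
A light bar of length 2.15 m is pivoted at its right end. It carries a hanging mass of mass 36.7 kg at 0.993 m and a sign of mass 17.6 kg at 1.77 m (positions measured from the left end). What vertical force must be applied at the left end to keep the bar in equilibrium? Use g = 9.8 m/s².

Taking torques about the right end:
Hanging mass: 36.7 × 9.8 = 359.7 N down at 0.993 m → arm 1.157 m, τ = 359.7 × 1.157 = 416.2 N·m counterclockwise.
Sign: 17.6 × 9.8 = 172.5 N down at 1.77 m → arm 0.38 m, τ = 172.5 × 0.38 = 65.55 N·m counterclockwise.
Net moment of the loads = 481.8 N·m counterclockwise.
The upward force F acts at the left end, arm 2.15 m, giving F × 2.15 clockwise.
Στ = 0 ⇒ F × 2.15 = 481.8 ⇒ F = 481.8 / 2.15 = 224 N.

F ≈ 224 N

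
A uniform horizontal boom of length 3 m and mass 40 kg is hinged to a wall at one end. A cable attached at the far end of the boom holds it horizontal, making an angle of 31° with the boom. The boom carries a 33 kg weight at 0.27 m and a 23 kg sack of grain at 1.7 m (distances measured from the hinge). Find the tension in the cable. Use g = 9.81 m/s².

T ≈ 686 N

Sum moments about the hinge (the unknown hinge reaction has zero arm there).
Beam weight: 40 × 9.81 = 392.4 N down at 1.5 m → arm 1.5 m, τ = 392.4 × 1.5 = 588.6 N·m clockwise.
Weight: 33 × 9.81 = 323.7 N down at 0.27 m → arm 0.27 m, τ = 323.7 × 0.27 = 87.4 N·m clockwise.
Sack of grain: 23 × 9.81 = 225.6 N down at 1.7 m → arm 1.7 m, τ = 225.6 × 1.7 = 383.5 N·m clockwise.
Total clockwise load moment = 1060 N·m.
The cable tension T acts at 3 m; only its component perpendicular to the boom, T sinθ, produces torque. sin 31° = 0.515.
For rotational equilibrium, T × 3 × 0.515 = 1060, so T = 1060 / 1.545 = 686 N.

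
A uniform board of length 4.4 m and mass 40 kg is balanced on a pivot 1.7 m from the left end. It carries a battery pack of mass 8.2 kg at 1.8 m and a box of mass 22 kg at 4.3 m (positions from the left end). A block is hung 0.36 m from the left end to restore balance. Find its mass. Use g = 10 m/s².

m ≈ 58.2 kg

Choose the pivot (at 1.7 m from the left end) as the axis so the support reaction has zero arm there.
Beam weight: 40 × 10 = 400 N down at 2.2 m → arm 0.5 m, τ = 400 × 0.5 = 200 N·m clockwise.
Battery pack: 8.2 × 10 = 82 N down at 1.8 m → arm 0.1 m, τ = 82 × 0.1 = 8.2 N·m clockwise.
Box: 22 × 10 = 220 N down at 4.3 m → arm 2.6 m, τ = 220 × 2.6 = 572 N·m clockwise.
Net moment of known loads = 780.2 N·m clockwise.
An unknown mass m at 0.36 m has arm 1.34 m; its moment is m·g·1.34 counterclockwise.
Στ = 0 ⇒ m × 10 × 1.34 = 780.2 ⇒ m = 780.2 / (10 × 1.34) = 58.2 kg.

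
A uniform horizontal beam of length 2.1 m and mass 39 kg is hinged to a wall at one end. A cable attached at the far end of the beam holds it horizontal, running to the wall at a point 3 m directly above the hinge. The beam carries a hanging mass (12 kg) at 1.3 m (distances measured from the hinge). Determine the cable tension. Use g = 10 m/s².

T ≈ 329 N

Take moments about the hinge.
Beam weight: 39 × 10 = 390 N down at 1.05 m → arm 1.05 m, τ = 390 × 1.05 = 409.5 N·m clockwise.
Hanging mass: 12 × 10 = 120 N down at 1.3 m → arm 1.3 m, τ = 120 × 1.3 = 156 N·m clockwise.
Total clockwise load moment = 565.5 N·m.
The cable tension T acts at 2.1 m; only its component perpendicular to the beam, T sinθ, produces torque. sinθ = h/√(h²+d²) = 3/√(3²+2.1²) = 0.8192.
Στ = 0 ⇒ T × 2.1 × 0.8192 = 565.5 ⇒ T = 565.5 / 1.72 = 329 N.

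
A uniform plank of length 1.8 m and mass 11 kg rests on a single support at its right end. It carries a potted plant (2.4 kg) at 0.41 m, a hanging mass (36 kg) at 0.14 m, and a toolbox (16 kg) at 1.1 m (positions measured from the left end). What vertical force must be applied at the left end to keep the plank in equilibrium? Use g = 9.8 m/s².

F ≈ 458 N

Take moments about the right end.
Beam weight: 11 × 9.8 = 107.8 N down at 0.9 m → arm 0.9 m, τ = 107.8 × 0.9 = 97.02 N·m counterclockwise.
Potted plant: 2.4 × 9.8 = 23.52 N down at 0.41 m → arm 1.39 m, τ = 23.52 × 1.39 = 32.69 N·m counterclockwise.
Hanging mass: 36 × 9.8 = 352.8 N down at 0.14 m → arm 1.66 m, τ = 352.8 × 1.66 = 585.6 N·m counterclockwise.
Toolbox: 16 × 9.8 = 156.8 N down at 1.1 m → arm 0.7 m, τ = 156.8 × 0.7 = 109.8 N·m counterclockwise.
Net moment of the loads = 825.1 N·m counterclockwise.
The upward force F acts at the left end, arm 1.8 m, giving F × 1.8 clockwise.
Setting net torque to zero: F × 1.8 = 825.1 → F = 825.1 / 1.8 = 458 N.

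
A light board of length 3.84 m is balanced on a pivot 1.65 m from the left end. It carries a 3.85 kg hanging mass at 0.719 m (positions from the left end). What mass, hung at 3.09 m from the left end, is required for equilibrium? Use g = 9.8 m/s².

m ≈ 2.49 kg

Choose the pivot (at 1.65 m from the left end) as the axis so the support reaction has zero arm there.
Hanging mass: 3.85 × 9.8 = 37.73 N down at 0.719 m → arm 0.931 m, τ = 37.73 × 0.931 = 35.13 N·m counterclockwise.
Net moment of known loads = 35.13 N·m counterclockwise.
An unknown mass m at 3.09 m has arm 1.44 m; its moment is m·g·1.44 clockwise.
Στ = 0 ⇒ m × 9.8 × 1.44 = 35.13 ⇒ m = 35.13 / (9.8 × 1.44) = 2.49 kg.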